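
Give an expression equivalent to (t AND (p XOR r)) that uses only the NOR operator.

((t NOR t) NOR (((((p NOR r) NOR (p NOR r)) NOR ((p NOR r) NOR (p NOR r))) NOR ((((p NOR p) NOR (r NOR r)) NOR ((p NOR p) NOR (r NOR r))) NOR (((p NOR p) NOR (r NOR r)) NOR ((p NOR p) NOR (r NOR r))))) NOR ((((p NOR r) NOR (p NOR r)) NOR ((p NOR r) NOR (p NOR r))) NOR ((((p NOR p) NOR (r NOR r)) NOR ((p NOR p) NOR (r NOR r))) NOR (((p NOR p) NOR (r NOR r)) NOR ((p NOR p) NOR (r NOR r)))))))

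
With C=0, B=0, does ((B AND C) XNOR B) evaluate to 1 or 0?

Substituting: ((0 AND 0) XNOR 0)
= 1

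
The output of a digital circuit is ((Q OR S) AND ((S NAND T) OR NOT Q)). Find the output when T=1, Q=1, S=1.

Substituting: ((1 OR 1) AND ((1 NAND 1) OR NOT 1))
= 0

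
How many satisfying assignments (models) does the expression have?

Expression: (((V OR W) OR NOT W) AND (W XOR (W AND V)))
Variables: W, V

Satisfying assignments: (1,0)
Count: 1 out of 4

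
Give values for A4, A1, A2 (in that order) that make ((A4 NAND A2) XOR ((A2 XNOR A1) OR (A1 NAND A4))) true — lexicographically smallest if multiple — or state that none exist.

A4=1, A1=0, A2=1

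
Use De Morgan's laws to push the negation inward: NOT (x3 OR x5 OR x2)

NOT x3 AND NOT x5 AND NOT x2
De Morgan's: NOT(OR of terms) = AND of negations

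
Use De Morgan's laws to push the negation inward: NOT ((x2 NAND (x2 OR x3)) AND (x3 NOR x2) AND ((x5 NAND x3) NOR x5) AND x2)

NOT (x2 NAND (x2 OR x3)) OR NOT (x3 NOR x2) OR NOT ((x5 NAND x3) NOR x5) OR NOT x2
De Morgan's: NOT(AND of terms) = OR of negations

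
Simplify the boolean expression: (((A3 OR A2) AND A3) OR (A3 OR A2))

By absorption (E OR (E AND v) = E):
= (A3 OR A2)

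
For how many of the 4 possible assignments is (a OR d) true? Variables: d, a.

Satisfying assignments: (0,1), (1,0), (1,1)
Count: 3 out of 4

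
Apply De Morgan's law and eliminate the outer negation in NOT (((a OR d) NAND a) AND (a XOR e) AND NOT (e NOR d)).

NOT ((a OR d) NAND a) OR NOT (a XOR e) OR (e NOR d)
De Morgan's: NOT(AND of terms) = OR of negations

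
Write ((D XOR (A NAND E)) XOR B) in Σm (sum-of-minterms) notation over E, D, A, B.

Σm(0, 2, 5, 7, 8, 11, 13, 14) = (NOT E AND NOT D AND NOT A AND NOT B) OR (NOT E AND NOT D AND A AND NOT B) OR (NOT E AND D AND NOT A AND B) OR (NOT E AND D AND A AND B) OR (E AND NOT D AND NOT A AND NOT B) OR (E AND NOT D AND A AND B) OR (E AND D AND NOT A AND B) OR (E AND D AND A AND NOT B)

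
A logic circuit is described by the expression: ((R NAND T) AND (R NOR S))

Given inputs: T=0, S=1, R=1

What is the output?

Substituting: ((1 NAND 0) AND (1 NOR 1))
= 0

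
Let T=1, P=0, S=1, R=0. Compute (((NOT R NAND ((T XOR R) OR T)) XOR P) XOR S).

Substituting: (((NOT 0 NAND ((1 XOR 0) OR 1)) XOR 0) XOR 1)
= 1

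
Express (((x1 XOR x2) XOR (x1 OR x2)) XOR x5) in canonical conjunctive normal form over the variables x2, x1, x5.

(x2 OR x1 OR x5) AND (x2 OR NOT x1 OR x5) AND (NOT x2 OR x1 OR x5) AND (NOT x2 OR NOT x1 OR NOT x5)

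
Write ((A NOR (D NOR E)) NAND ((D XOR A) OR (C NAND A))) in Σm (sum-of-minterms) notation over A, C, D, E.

Σm(0, 4, 8, 9, 10, 11, 12, 13, 14, 15) = (NOT A AND NOT C AND NOT D AND NOT E) OR (NOT A AND C AND NOT D AND NOT E) OR (A AND NOT C AND NOT D AND NOT E) OR (A AND NOT C AND NOT D AND E) OR (A AND NOT C AND D AND NOT E) OR (A AND NOT C AND D AND E) OR (A AND C AND NOT D AND NOT E) OR (A AND C AND NOT D AND E) OR (A AND C AND D AND NOT E) OR (A AND C AND D AND E)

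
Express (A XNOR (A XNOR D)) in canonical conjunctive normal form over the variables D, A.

(D OR A) AND (D OR NOT A)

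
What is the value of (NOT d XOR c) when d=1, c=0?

Substituting: (NOT 1 XOR 0)
= 0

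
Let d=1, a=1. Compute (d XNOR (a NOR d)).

Substituting: (1 XNOR (1 NOR 1))
= 0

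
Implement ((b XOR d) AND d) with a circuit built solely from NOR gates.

((((((b NOR d) NOR (b NOR d)) NOR ((b NOR d) NOR (b NOR d))) NOR ((((b NOR b) NOR (d NOR d)) NOR ((b NOR b) NOR (d NOR d))) NOR (((b NOR b) NOR (d NOR d)) NOR ((b NOR b) NOR (d NOR d))))) NOR ((((b NOR d) NOR (b NOR d)) NOR ((b NOR d) NOR (b NOR d))) NOR ((((b NOR b) NOR (d NOR d)) NOR ((b NOR b) NOR (d NOR d))) NOR (((b NOR b) NOR (d NOR d)) NOR ((b NOR b) NOR (d NOR d)))))) NOR (d NOR d))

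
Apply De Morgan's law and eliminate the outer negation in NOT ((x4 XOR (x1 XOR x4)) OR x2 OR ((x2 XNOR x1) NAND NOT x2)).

NOT (x4 XOR (x1 XOR x4)) AND NOT x2 AND NOT ((x2 XNOR x1) NAND NOT x2)
De Morgan's: NOT(OR of terms) = AND of negations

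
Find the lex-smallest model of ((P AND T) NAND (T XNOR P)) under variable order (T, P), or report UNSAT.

T=0, P=0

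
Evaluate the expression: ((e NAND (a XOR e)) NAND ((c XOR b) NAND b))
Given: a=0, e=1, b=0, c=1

Substituting: ((1 NAND (0 XOR 1)) NAND ((1 XOR 0) NAND 0))
= 1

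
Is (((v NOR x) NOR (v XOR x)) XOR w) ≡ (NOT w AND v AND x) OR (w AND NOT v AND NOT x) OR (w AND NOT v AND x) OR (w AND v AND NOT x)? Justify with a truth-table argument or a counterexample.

Yes, they are equivalent — the two output columns agree on all 8 assignments:
w | v | x | Expression 1 | Expression 2
---------------------------------------
0 | 0 | 0 | 0 | 0
0 | 0 | 1 | 0 | 0
0 | 1 | 0 | 0 | 0
0 | 1 | 1 | 1 | 1
1 | 0 | 0 | 1 | 1
1 | 0 | 1 | 1 | 1
1 | 1 | 0 | 1 | 1
1 | 1 | 1 | 0 | 0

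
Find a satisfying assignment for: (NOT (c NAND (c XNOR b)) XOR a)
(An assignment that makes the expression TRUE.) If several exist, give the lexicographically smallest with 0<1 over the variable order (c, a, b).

c=0, a=1, b=0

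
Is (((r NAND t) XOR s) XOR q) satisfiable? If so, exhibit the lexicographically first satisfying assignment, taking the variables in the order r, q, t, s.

r=0, q=0, t=0, s=0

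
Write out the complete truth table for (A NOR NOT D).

A | D | Output
--------------
0 | 0 | 0
0 | 1 | 1
1 | 0 | 0
1 | 1 | 0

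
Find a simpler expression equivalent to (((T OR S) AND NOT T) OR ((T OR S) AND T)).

By distribution ((E AND v) OR (E AND NOT v) = E):
= (T OR S)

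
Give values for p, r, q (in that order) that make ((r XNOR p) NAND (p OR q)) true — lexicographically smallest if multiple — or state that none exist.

p=0, r=0, q=0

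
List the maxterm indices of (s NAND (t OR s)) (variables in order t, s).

ΠM(1, 3) = (t OR NOT s) AND (NOT t OR NOT s)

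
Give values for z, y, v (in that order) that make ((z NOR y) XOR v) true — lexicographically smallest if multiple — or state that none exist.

z=0, y=0, v=0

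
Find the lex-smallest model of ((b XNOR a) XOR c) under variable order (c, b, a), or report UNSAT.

c=0, b=0, a=0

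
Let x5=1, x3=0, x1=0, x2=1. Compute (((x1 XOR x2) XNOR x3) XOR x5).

Substituting: (((0 XOR 1) XNOR 0) XOR 1)
= 1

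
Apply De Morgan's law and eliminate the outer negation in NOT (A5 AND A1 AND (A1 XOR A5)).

NOT A5 OR NOT A1 OR NOT (A1 XOR A5)
De Morgan's: NOT(AND of terms) = OR of negations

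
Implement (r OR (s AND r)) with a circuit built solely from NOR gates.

((r NOR ((s NOR s) NOR (r NOR r))) NOR (r NOR ((s NOR s) NOR (r NOR r))))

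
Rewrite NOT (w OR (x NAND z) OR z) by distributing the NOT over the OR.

NOT w AND NOT (x NAND z) AND NOT z
De Morgan's: NOT(OR of terms) = AND of negations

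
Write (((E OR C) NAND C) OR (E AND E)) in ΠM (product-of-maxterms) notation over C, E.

ΠM(2) = (NOT C OR E)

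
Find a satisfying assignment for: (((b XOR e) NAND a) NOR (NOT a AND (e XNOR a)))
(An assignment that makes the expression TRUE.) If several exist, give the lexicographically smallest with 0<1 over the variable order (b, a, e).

b=0, a=1, e=1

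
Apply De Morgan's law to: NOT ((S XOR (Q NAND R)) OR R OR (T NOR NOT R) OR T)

NOT (S XOR (Q NAND R)) AND NOT R AND NOT (T NOR NOT R) AND NOT T
De Morgan's: NOT(OR of terms) = AND of negations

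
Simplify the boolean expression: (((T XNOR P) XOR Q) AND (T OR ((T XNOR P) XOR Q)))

By absorption (E AND (E OR v) = E):
= ((T XNOR P) XOR Q)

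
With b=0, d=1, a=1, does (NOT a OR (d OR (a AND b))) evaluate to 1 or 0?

Substituting: (NOT 1 OR (1 OR (1 AND 0)))
= 1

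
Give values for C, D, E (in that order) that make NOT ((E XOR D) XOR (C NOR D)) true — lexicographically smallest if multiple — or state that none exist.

C=0, D=0, E=1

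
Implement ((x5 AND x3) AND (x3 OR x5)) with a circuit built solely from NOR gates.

((((x5 NOR x5) NOR (x3 NOR x3)) NOR ((x5 NOR x5) NOR (x3 NOR x3))) NOR (((x3 NOR x5) NOR (x3 NOR x5)) NOR ((x3 NOR x5) NOR (x3 NOR x5))))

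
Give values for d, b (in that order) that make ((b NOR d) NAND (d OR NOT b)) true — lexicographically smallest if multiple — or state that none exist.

d=0, b=1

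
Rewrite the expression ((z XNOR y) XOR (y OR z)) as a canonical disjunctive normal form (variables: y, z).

(NOT y AND NOT z) OR (NOT y AND z) OR (y AND NOT z)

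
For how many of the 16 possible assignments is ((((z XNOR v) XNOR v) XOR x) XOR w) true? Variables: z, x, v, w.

Satisfying assignments: (0,0,0,1), (0,0,1,1), (0,1,0,0), (0,1,1,0), (1,0,0,0), (1,0,1,0), (1,1,0,1), (1,1,1,1)
Count: 8 out of 16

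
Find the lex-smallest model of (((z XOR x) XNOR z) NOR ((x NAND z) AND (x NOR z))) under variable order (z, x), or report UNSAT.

z=0, x=1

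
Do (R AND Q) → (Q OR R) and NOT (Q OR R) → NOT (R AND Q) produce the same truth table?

Yes, Contrapositive is always equivalent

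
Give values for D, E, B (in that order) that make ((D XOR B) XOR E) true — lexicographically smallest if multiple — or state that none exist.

D=0, E=0, B=1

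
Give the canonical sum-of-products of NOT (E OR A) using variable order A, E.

Σm(0) = (NOT A AND NOT E)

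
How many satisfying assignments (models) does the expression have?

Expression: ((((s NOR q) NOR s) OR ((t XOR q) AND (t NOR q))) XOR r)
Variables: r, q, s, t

Satisfying assignments: (0,1,0,0), (0,1,0,1), (1,0,0,0), (1,0,0,1), (1,0,1,0), (1,0,1,1), (1,1,1,0), (1,1,1,1)
Count: 8 out of 16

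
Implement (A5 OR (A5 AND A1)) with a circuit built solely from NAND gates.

((A5 NAND A5) NAND (((A5 NAND A1) NAND (A5 NAND A1)) NAND ((A5 NAND A1) NAND (A5 NAND A1))))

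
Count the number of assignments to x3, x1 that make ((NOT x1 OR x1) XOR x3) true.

Satisfying assignments: (0,0), (0,1)
Count: 2 out of 4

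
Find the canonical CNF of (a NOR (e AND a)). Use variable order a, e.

(NOT a OR e) AND (NOT a OR NOT e)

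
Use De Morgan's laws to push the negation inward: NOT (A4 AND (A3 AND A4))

NOT A4 OR NOT (A3 AND A4)
De Morgan's: NOT(AND of terms) = OR of negations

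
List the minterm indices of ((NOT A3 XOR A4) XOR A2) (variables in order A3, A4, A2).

Σm(0, 3, 5, 6) = (NOT A3 AND NOT A4 AND NOT A2) OR (NOT A3 AND A4 AND A2) OR (A3 AND NOT A4 AND A2) OR (A3 AND A4 AND NOT A2)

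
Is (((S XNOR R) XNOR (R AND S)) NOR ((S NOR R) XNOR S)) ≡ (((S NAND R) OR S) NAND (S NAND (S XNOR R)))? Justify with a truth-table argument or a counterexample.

No. Counterexample: with S=0, R=0, Expression 1 = 1 but Expression 2 = 0.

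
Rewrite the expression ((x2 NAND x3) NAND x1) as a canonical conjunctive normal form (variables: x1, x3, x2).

(NOT x1 OR x3 OR x2) AND (NOT x1 OR x3 OR NOT x2) AND (NOT x1 OR NOT x3 OR x2)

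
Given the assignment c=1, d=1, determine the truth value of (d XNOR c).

Substituting: (1 XNOR 1)
= 1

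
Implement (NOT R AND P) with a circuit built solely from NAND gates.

(((R NAND R) NAND P) NAND ((R NAND R) NAND P))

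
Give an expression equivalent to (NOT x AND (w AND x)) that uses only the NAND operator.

(((x NAND x) NAND ((w NAND x) NAND (w NAND x))) NAND ((x NAND x) NAND ((w NAND x) NAND (w NAND x))))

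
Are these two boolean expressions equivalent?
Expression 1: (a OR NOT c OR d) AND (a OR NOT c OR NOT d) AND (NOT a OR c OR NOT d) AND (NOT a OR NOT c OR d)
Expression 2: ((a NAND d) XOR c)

Yes, they are equivalent — the two output columns agree on all 8 assignments:
a | c | d | Expression 1 | Expression 2
---------------------------------------
0 | 0 | 0 | 1 | 1
0 | 0 | 1 | 1 | 1
0 | 1 | 0 | 0 | 0
0 | 1 | 1 | 0 | 0
1 | 0 | 0 | 1 | 1
1 | 0 | 1 | 0 | 0
1 | 1 | 0 | 0 | 0
1 | 1 | 1 | 1 | 1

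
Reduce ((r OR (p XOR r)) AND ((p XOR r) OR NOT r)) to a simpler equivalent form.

By distribution ((E OR v) AND (E OR NOT v) = E):
= (p XOR r)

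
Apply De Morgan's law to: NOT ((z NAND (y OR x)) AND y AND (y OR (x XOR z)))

NOT (z NAND (y OR x)) OR NOT y OR NOT (y OR (x XOR z))
De Morgan's: NOT(AND of terms) = OR of negations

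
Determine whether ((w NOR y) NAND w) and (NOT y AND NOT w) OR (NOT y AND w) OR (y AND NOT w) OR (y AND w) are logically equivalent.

Yes, they are equivalent — the two output columns agree on all 4 assignments:
y | w | Expression 1 | Expression 2
-----------------------------------
0 | 0 | 1 | 1
0 | 1 | 1 | 1
1 | 0 | 1 | 1
1 | 1 | 1 | 1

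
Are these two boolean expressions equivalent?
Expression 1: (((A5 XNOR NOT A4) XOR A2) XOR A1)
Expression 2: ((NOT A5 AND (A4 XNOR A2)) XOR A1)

No. Counterexample: with A2=0, A4=0, A1=0, A5=0, Expression 1 = 0 but Expression 2 = 1.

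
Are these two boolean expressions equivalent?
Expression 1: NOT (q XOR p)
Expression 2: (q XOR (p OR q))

No. Counterexample: with p=0, q=0, Expression 1 = 1 but Expression 2 = 0.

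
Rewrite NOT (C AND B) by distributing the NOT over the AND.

NOT C OR NOT B
De Morgan's: NOT(AND of terms) = OR of negations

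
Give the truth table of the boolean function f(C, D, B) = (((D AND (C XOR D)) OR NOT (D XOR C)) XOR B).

C | D | B | Output
------------------
0 | 0 | 0 | 1
0 | 0 | 1 | 0
0 | 1 | 0 | 1
0 | 1 | 1 | 0
1 | 0 | 0 | 0
1 | 0 | 1 | 1
1 | 1 | 0 | 1
1 | 1 | 1 | 0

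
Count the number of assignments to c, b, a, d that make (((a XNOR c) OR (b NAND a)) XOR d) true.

Satisfying assignments: (0,0,0,0), (0,0,1,0), (0,1,0,0), (0,1,1,1), (1,0,0,0), (1,0,1,0), (1,1,0,0), (1,1,1,0)
Count: 8 out of 16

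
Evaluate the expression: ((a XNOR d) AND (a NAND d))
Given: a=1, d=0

Substituting: ((1 XNOR 0) AND (1 NAND 0))
= 0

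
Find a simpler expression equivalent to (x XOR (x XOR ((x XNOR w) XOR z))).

By XOR self-cancellation ((E XOR v) XOR v = E):
= ((x XNOR w) XOR z)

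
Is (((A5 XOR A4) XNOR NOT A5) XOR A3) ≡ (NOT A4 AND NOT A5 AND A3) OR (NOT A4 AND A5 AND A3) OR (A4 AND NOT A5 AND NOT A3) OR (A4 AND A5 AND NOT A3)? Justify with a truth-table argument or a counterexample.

Yes, they are equivalent — the two output columns agree on all 8 assignments:
A4 | A5 | A3 | Expression 1 | Expression 2
------------------------------------------
0 | 0 | 0 | 0 | 0
0 | 0 | 1 | 1 | 1
0 | 1 | 0 | 0 | 0
0 | 1 | 1 | 1 | 1
1 | 0 | 0 | 1 | 1
1 | 0 | 1 | 0 | 0
1 | 1 | 0 | 1 | 1
1 | 1 | 1 | 0 | 0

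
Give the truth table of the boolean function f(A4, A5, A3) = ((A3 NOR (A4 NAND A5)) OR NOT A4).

A4 | A5 | A3 | Output
---------------------
0 | 0 | 0 | 1
0 | 0 | 1 | 1
0 | 1 | 0 | 1
0 | 1 | 1 | 1
1 | 0 | 0 | 0
1 | 0 | 1 | 0
1 | 1 | 0 | 1
1 | 1 | 1 | 0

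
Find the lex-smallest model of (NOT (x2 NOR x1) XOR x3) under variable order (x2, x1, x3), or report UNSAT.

x2=0, x1=0, x3=1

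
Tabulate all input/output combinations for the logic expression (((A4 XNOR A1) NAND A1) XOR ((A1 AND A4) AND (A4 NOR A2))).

A1 | A2 | A4 | Output
---------------------
0 | 0 | 0 | 1
0 | 0 | 1 | 1
0 | 1 | 0 | 1
0 | 1 | 1 | 1
1 | 0 | 0 | 1
1 | 0 | 1 | 0
1 | 1 | 0 | 1
1 | 1 | 1 | 0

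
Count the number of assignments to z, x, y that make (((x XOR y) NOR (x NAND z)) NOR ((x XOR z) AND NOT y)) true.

Satisfying assignments: (0,0,0), (0,0,1), (0,1,1), (1,0,1), (1,1,0)
Count: 5 out of 8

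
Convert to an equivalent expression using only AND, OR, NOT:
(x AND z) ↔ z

((x AND z) AND z) OR (NOT (x AND z) AND NOT z)
(Biconditional = both true or both false)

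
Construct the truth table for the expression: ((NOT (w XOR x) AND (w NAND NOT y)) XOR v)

x | v | y | w | Output
----------------------
0 | 0 | 0 | 0 | 1
0 | 0 | 0 | 1 | 0
0 | 0 | 1 | 0 | 1
0 | 0 | 1 | 1 | 0
0 | 1 | 0 | 0 | 0
0 | 1 | 0 | 1 | 1
0 | 1 | 1 | 0 | 0
0 | 1 | 1 | 1 | 1
1 | 0 | 0 | 0 | 0
1 | 0 | 0 | 1 | 0
1 | 0 | 1 | 0 | 0
1 | 0 | 1 | 1 | 1
1 | 1 | 0 | 0 | 1
1 | 1 | 0 | 1 | 1
1 | 1 | 1 | 0 | 1
1 | 1 | 1 | 1 | 0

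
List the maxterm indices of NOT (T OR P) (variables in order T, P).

ΠM(1, 2, 3) = (T OR NOT P) AND (NOT T OR P) AND (NOT T OR NOT P)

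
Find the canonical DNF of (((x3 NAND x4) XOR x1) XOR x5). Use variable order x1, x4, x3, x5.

(NOT x1 AND NOT x4 AND NOT x3 AND NOT x5) OR (NOT x1 AND NOT x4 AND x3 AND NOT x5) OR (NOT x1 AND x4 AND NOT x3 AND NOT x5) OR (NOT x1 AND x4 AND x3 AND x5) OR (x1 AND NOT x4 AND NOT x3 AND x5) OR (x1 AND NOT x4 AND x3 AND x5) OR (x1 AND x4 AND NOT x3 AND x5) OR (x1 AND x4 AND x3 AND NOT x5)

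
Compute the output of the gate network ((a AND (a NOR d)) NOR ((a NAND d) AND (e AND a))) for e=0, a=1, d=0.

Substituting: ((1 AND (1 NOR 0)) NOR ((1 NAND 0) AND (0 AND 1)))
= 1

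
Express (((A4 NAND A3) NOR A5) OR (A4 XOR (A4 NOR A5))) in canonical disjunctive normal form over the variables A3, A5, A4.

(NOT A3 AND NOT A5 AND NOT A4) OR (NOT A3 AND NOT A5 AND A4) OR (NOT A3 AND A5 AND A4) OR (A3 AND NOT A5 AND NOT A4) OR (A3 AND NOT A5 AND A4) OR (A3 AND A5 AND A4)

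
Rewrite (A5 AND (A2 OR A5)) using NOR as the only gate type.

((A5 NOR A5) NOR (((A2 NOR A5) NOR (A2 NOR A5)) NOR ((A2 NOR A5) NOR (A2 NOR A5))))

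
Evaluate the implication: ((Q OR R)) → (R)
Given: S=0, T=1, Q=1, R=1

Antecedent ((Q OR R)) = 1; consequent (R) = 1.
1 → 1 = 1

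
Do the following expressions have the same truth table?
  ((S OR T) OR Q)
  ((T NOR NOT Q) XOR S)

No. Counterexample: with S=0, Q=0, T=1, Expression 1 = 1 but Expression 2 = 0.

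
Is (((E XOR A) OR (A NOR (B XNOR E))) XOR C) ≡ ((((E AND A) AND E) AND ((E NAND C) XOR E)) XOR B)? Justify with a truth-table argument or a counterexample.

No. Counterexample: with B=0, E=0, A=0, C=1, Expression 1 = 1 but Expression 2 = 0.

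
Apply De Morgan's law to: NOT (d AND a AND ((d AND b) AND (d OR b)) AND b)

NOT d OR NOT a OR NOT ((d AND b) AND (d OR b)) OR NOT b
De Morgan's: NOT(AND of terms) = OR of negations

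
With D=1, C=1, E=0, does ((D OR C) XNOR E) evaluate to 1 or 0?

Substituting: ((1 OR 1) XNOR 0)
= 0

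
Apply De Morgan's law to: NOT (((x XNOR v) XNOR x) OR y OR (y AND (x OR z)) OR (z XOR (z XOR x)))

NOT ((x XNOR v) XNOR x) AND NOT y AND NOT (y AND (x OR z)) AND NOT (z XOR (z XOR x))
De Morgan's: NOT(OR of terms) = AND of negations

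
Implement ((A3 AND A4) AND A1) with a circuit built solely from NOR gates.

((((A3 NOR A3) NOR (A4 NOR A4)) NOR ((A3 NOR A3) NOR (A4 NOR A4))) NOR (A1 NOR A1))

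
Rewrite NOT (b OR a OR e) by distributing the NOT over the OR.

NOT b AND NOT a AND NOT e
De Morgan's: NOT(OR of terms) = AND of negations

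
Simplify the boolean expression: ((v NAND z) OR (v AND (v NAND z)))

By absorption (E OR (E AND v) = E):
= (v NAND z)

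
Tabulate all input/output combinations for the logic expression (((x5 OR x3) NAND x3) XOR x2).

x2 | x5 | x3 | Output
---------------------
0 | 0 | 0 | 1
0 | 0 | 1 | 0
0 | 1 | 0 | 1
0 | 1 | 1 | 0
1 | 0 | 0 | 0
1 | 0 | 1 | 1
1 | 1 | 0 | 0
1 | 1 | 1 | 1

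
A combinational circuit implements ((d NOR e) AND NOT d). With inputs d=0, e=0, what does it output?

Substituting: ((0 NOR 0) AND NOT 0)
= 1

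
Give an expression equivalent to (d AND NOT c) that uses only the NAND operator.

((d NAND (c NAND c)) NAND (d NAND (c NAND c)))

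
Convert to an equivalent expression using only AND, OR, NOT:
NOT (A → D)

A AND NOT D
(Negated implication: NOT(A → B) = A AND NOT B)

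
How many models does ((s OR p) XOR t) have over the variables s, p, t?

Satisfying assignments: (0,0,1), (0,1,0), (1,0,0), (1,1,0)
Count: 4 out of 8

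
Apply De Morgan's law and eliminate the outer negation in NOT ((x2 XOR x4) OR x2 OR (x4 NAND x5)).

NOT (x2 XOR x4) AND NOT x2 AND NOT (x4 NAND x5)
De Morgan's: NOT(OR of terms) = AND of negations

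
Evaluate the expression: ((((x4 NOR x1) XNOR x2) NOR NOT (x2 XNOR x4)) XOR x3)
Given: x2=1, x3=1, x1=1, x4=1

Substituting: ((((1 NOR 1) XNOR 1) NOR NOT (1 XNOR 1)) XOR 1)
= 0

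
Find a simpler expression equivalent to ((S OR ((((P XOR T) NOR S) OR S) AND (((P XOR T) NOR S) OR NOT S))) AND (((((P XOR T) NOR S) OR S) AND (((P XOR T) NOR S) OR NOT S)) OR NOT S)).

By distribution ((E OR v) AND (E OR NOT v) = E) then distribution ((E OR v) AND (E OR NOT v) = E):
= ((P XOR T) NOR S)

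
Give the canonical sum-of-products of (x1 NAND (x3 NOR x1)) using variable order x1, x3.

Σm(0, 1, 2, 3) = (NOT x1 AND NOT x3) OR (NOT x1 AND x3) OR (x1 AND NOT x3) OR (x1 AND x3)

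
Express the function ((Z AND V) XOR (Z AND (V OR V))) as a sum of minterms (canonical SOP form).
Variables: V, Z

Σm() = FALSE (no minterms)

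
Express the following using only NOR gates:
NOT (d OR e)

(((d NOR e) NOR (d NOR e)) NOR ((d NOR e) NOR (d NOR e)))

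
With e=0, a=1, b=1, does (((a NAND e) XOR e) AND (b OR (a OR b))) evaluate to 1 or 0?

Substituting: (((1 NAND 0) XOR 0) AND (1 OR (1 OR 1)))
= 1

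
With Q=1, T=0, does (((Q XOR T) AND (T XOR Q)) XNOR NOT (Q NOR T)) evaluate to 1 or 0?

Substituting: (((1 XOR 0) AND (0 XOR 1)) XNOR NOT (1 NOR 0))
= 1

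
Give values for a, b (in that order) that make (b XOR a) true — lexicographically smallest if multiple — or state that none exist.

a=0, b=1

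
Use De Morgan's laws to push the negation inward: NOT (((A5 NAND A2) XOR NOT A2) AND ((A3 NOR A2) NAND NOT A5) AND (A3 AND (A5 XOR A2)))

NOT ((A5 NAND A2) XOR NOT A2) OR NOT ((A3 NOR A2) NAND NOT A5) OR NOT (A3 AND (A5 XOR A2))
De Morgan's: NOT(AND of terms) = OR of negations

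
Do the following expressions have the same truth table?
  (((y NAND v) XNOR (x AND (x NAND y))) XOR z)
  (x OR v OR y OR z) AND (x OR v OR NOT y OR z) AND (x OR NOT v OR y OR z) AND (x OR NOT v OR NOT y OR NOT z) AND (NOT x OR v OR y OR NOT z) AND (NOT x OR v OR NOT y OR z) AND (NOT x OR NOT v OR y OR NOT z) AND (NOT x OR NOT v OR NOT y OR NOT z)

Yes, they are equivalent — the two output columns agree on all 16 assignments:
x | v | y | z | Expression 1 | Expression 2
-------------------------------------------
0 | 0 | 0 | 0 | 0 | 0
0 | 0 | 0 | 1 | 1 | 1
0 | 0 | 1 | 0 | 0 | 0
0 | 0 | 1 | 1 | 1 | 1
0 | 1 | 0 | 0 | 0 | 0
0 | 1 | 0 | 1 | 1 | 1
0 | 1 | 1 | 0 | 1 | 1
0 | 1 | 1 | 1 | 0 | 0
1 | 0 | 0 | 0 | 1 | 1
1 | 0 | 0 | 1 | 0 | 0
1 | 0 | 1 | 0 | 0 | 0
1 | 0 | 1 | 1 | 1 | 1
1 | 1 | 0 | 0 | 1 | 1
1 | 1 | 0 | 1 | 0 | 0
1 | 1 | 1 | 0 | 1 | 1
1 | 1 | 1 | 1 | 0 | 0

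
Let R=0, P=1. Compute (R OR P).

Substituting: (0 OR 1)
= 1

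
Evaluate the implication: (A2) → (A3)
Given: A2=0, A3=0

Antecedent (A2) = 0; consequent (A3) = 0.
0 → 0 = 1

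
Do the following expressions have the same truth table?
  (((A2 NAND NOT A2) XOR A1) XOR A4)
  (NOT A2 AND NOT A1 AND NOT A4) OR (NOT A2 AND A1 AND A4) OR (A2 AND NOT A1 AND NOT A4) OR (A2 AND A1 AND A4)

Yes, they are equivalent — the two output columns agree on all 8 assignments:
A2 | A1 | A4 | Expression 1 | Expression 2
------------------------------------------
0 | 0 | 0 | 1 | 1
0 | 0 | 1 | 0 | 0
0 | 1 | 0 | 0 | 0
0 | 1 | 1 | 1 | 1
1 | 0 | 0 | 1 | 1
1 | 0 | 1 | 0 | 0
1 | 1 | 0 | 0 | 0
1 | 1 | 1 | 1 | 1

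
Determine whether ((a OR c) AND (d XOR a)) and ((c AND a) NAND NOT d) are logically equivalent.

No. Counterexample: with c=0, a=0, d=0, Expression 1 = 0 but Expression 2 = 1.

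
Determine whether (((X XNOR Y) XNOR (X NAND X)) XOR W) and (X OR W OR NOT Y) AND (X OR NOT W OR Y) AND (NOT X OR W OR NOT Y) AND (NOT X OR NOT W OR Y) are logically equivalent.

Yes, they are equivalent — the two output columns agree on all 8 assignments:
X | W | Y | Expression 1 | Expression 2
---------------------------------------
0 | 0 | 0 | 1 | 1
0 | 0 | 1 | 0 | 0
0 | 1 | 0 | 0 | 0
0 | 1 | 1 | 1 | 1
1 | 0 | 0 | 1 | 1
1 | 0 | 1 | 0 | 0
1 | 1 | 0 | 0 | 0
1 | 1 | 1 | 1 | 1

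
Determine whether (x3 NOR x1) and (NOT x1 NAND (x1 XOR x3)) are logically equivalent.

No. Counterexample: with x1=1, x3=0, Expression 1 = 0 but Expression 2 = 1.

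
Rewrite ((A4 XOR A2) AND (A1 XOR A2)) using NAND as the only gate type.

((((A4 NAND (A4 NAND A2)) NAND (A2 NAND (A4 NAND A2))) NAND ((A1 NAND (A1 NAND A2)) NAND (A2 NAND (A1 NAND A2)))) NAND (((A4 NAND (A4 NAND A2)) NAND (A2 NAND (A4 NAND A2))) NAND ((A1 NAND (A1 NAND A2)) NAND (A2 NAND (A1 NAND A2)))))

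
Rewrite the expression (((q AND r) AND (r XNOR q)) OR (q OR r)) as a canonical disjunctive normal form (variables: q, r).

(NOT q AND r) OR (q AND NOT r) OR (q AND r)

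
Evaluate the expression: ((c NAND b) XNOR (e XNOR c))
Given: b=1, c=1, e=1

Substituting: ((1 NAND 1) XNOR (1 XNOR 1))
= 0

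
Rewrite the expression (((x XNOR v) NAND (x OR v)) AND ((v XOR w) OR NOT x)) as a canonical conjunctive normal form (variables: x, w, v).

(NOT x OR w OR v) AND (NOT x OR w OR NOT v) AND (NOT x OR NOT w OR NOT v)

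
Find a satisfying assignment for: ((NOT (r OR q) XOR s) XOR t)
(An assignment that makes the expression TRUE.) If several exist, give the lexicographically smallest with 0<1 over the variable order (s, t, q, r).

s=0, t=0, q=0, r=0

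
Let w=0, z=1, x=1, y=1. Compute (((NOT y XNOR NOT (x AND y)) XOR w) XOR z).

Substituting: (((NOT 1 XNOR NOT (1 AND 1)) XOR 0) XOR 1)
= 0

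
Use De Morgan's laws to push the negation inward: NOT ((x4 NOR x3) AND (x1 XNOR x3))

NOT (x4 NOR x3) OR NOT (x1 XNOR x3)
De Morgan's: NOT(AND of terms) = OR of negations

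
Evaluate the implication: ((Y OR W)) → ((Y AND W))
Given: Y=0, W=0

Antecedent ((Y OR W)) = 0; consequent ((Y AND W)) = 0.
0 → 0 = 1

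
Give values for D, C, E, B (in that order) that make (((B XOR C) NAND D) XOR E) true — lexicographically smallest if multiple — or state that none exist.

D=0, C=0, E=0, B=0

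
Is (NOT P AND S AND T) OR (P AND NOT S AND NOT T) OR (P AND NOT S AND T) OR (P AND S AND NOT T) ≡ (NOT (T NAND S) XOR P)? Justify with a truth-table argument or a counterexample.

Yes, they are equivalent — the two output columns agree on all 8 assignments:
P | S | T | Expression 1 | Expression 2
---------------------------------------
0 | 0 | 0 | 0 | 0
0 | 0 | 1 | 0 | 0
0 | 1 | 0 | 0 | 0
0 | 1 | 1 | 1 | 1
1 | 0 | 0 | 1 | 1
1 | 0 | 1 | 1 | 1
1 | 1 | 0 | 1 | 1
1 | 1 | 1 | 0 | 0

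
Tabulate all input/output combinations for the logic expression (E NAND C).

E | C | Output
--------------
0 | 0 | 1
0 | 1 | 1
1 | 0 | 1
1 | 1 | 0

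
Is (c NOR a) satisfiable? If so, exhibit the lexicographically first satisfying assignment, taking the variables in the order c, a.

c=0, a=0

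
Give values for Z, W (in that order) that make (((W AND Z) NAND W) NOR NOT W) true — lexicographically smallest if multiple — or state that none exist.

Z=1, W=1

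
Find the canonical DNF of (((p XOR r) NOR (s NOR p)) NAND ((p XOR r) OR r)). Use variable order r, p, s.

(NOT r AND NOT p AND NOT s) OR (NOT r AND NOT p AND s) OR (NOT r AND p AND NOT s) OR (NOT r AND p AND s) OR (r AND NOT p AND NOT s) OR (r AND NOT p AND s)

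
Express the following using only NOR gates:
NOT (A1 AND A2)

(((A1 NOR A1) NOR (A2 NOR A2)) NOR ((A1 NOR A1) NOR (A2 NOR A2)))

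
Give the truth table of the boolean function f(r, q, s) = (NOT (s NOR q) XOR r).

r | q | s | Output
------------------
0 | 0 | 0 | 0
0 | 0 | 1 | 1
0 | 1 | 0 | 1
0 | 1 | 1 | 1
1 | 0 | 0 | 1
1 | 0 | 1 | 0
1 | 1 | 0 | 0
1 | 1 | 1 | 0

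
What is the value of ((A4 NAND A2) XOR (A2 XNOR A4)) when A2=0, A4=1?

Substituting: ((1 NAND 0) XOR (0 XNOR 1))
= 1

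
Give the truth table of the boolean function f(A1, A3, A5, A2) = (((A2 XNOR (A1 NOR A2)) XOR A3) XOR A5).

A1 | A3 | A5 | A2 | Output
--------------------------
0 | 0 | 0 | 0 | 0
0 | 0 | 0 | 1 | 0
0 | 0 | 1 | 0 | 1
0 | 0 | 1 | 1 | 1
0 | 1 | 0 | 0 | 1
0 | 1 | 0 | 1 | 1
0 | 1 | 1 | 0 | 0
0 | 1 | 1 | 1 | 0
1 | 0 | 0 | 0 | 1
1 | 0 | 0 | 1 | 0
1 | 0 | 1 | 0 | 0
1 | 0 | 1 | 1 | 1
1 | 1 | 0 | 0 | 0
1 | 1 | 0 | 1 | 1
1 | 1 | 1 | 0 | 1
1 | 1 | 1 | 1 | 0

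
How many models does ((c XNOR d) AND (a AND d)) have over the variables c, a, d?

Satisfying assignments: (1,1,1)
Count: 1 out of 8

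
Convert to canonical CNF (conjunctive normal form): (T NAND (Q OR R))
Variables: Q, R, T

(Q OR NOT R OR NOT T) AND (NOT Q OR R OR NOT T) AND (NOT Q OR NOT R OR NOT T)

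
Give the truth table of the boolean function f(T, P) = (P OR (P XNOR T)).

T | P | Output
--------------
0 | 0 | 1
0 | 1 | 1
1 | 0 | 0
1 | 1 | 1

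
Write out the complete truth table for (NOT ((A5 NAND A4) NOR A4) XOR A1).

A4 | A1 | A5 | Output
---------------------
0 | 0 | 0 | 1
0 | 0 | 1 | 1
0 | 1 | 0 | 0
0 | 1 | 1 | 0
1 | 0 | 0 | 1
1 | 0 | 1 | 1
1 | 1 | 0 | 0
1 | 1 | 1 | 0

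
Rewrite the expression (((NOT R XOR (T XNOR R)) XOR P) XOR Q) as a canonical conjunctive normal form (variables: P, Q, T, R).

(P OR Q OR T OR R) AND (P OR Q OR T OR NOT R) AND (P OR NOT Q OR NOT T OR R) AND (P OR NOT Q OR NOT T OR NOT R) AND (NOT P OR Q OR NOT T OR R) AND (NOT P OR Q OR NOT T OR NOT R) AND (NOT P OR NOT Q OR T OR R) AND (NOT P OR NOT Q OR T OR NOT R)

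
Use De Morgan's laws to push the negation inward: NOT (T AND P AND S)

NOT T OR NOT P OR NOT S
De Morgan's: NOT(AND of terms) = OR of negations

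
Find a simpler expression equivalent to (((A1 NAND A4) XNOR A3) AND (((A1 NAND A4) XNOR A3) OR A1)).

By absorption (E AND (E OR v) = E):
= ((A1 NAND A4) XNOR A3)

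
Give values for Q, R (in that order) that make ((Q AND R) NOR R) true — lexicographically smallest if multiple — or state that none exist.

Q=0, R=0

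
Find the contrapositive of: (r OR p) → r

Contrapositive: NOT r → NOT (r OR p)
Note: A statement and its contrapositive are logically equivalent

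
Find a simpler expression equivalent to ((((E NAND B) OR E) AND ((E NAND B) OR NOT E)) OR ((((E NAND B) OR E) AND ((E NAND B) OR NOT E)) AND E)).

By absorption (E OR (E AND v) = E) then distribution ((E OR v) AND (E OR NOT v) = E):
= (E NAND B)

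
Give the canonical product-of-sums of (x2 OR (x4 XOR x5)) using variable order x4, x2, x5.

ΠM(0, 5) = (x4 OR x2 OR x5) AND (NOT x4 OR x2 OR NOT x5)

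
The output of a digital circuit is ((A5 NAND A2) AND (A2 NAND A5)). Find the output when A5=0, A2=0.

Substituting: ((0 NAND 0) AND (0 NAND 0))
= 1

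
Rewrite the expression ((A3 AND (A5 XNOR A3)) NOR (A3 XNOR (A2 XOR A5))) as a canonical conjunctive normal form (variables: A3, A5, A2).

(A3 OR A5 OR A2) AND (A3 OR NOT A5 OR NOT A2) AND (NOT A3 OR A5 OR NOT A2) AND (NOT A3 OR NOT A5 OR A2) AND (NOT A3 OR NOT A5 OR NOT A2)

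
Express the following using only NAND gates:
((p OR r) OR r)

((((p NAND p) NAND (r NAND r)) NAND ((p NAND p) NAND (r NAND r))) NAND (r NAND r))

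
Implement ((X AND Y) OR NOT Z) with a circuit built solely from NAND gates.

((((X NAND Y) NAND (X NAND Y)) NAND ((X NAND Y) NAND (X NAND Y))) NAND ((Z NAND Z) NAND (Z NAND Z)))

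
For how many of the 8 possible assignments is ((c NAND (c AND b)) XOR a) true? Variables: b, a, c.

Satisfying assignments: (0,0,0), (0,0,1), (1,0,0), (1,1,1)
Count: 4 out of 8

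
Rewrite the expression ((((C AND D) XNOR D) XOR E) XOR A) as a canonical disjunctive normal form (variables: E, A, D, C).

(NOT E AND NOT A AND NOT D AND NOT C) OR (NOT E AND NOT A AND NOT D AND C) OR (NOT E AND NOT A AND D AND C) OR (NOT E AND A AND D AND NOT C) OR (E AND NOT A AND D AND NOT C) OR (E AND A AND NOT D AND NOT C) OR (E AND A AND NOT D AND C) OR (E AND A AND D AND C)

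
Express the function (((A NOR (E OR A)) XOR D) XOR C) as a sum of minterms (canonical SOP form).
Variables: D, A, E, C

Σm(0, 3, 5, 7, 9, 10, 12, 14) = (NOT D AND NOT A AND NOT E AND NOT C) OR (NOT D AND NOT A AND E AND C) OR (NOT D AND A AND NOT E AND C) OR (NOT D AND A AND E AND C) OR (D AND NOT A AND NOT E AND C) OR (D AND NOT A AND E AND NOT C) OR (D AND A AND NOT E AND NOT C) OR (D AND A AND E AND NOT C)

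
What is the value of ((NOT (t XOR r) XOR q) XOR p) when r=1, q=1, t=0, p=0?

Substituting: ((NOT (0 XOR 1) XOR 1) XOR 0)
= 1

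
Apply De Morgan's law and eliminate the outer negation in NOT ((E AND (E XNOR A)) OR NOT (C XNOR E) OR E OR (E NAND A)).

NOT (E AND (E XNOR A)) AND (C XNOR E) AND NOT E AND NOT (E NAND A)
De Morgan's: NOT(OR of terms) = AND of negations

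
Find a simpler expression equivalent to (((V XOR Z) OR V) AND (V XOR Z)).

By absorption (E AND (E OR v) = E):
= (V XOR Z)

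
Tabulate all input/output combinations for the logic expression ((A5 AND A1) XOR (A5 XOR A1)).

A5 | A1 | Output
----------------
0 | 0 | 0
0 | 1 | 1
1 | 0 | 1
1 | 1 | 1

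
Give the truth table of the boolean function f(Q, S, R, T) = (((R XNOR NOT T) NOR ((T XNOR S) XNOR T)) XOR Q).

Q | S | R | T | Output
----------------------
0 | 0 | 0 | 0 | 1
0 | 0 | 0 | 1 | 0
0 | 0 | 1 | 0 | 0
0 | 0 | 1 | 1 | 1
0 | 1 | 0 | 0 | 0
0 | 1 | 0 | 1 | 0
0 | 1 | 1 | 0 | 0
0 | 1 | 1 | 1 | 0
1 | 0 | 0 | 0 | 0
1 | 0 | 0 | 1 | 1
1 | 0 | 1 | 0 | 1
1 | 0 | 1 | 1 | 0
1 | 1 | 0 | 0 | 1
1 | 1 | 0 | 1 | 1
1 | 1 | 1 | 0 | 1
1 | 1 | 1 | 1 | 1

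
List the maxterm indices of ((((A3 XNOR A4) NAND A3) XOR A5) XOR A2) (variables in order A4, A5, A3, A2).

ΠM(1, 3, 4, 6, 9, 10, 12, 15) = (A4 OR A5 OR A3 OR NOT A2) AND (A4 OR A5 OR NOT A3 OR NOT A2) AND (A4 OR NOT A5 OR A3 OR A2) AND (A4 OR NOT A5 OR NOT A3 OR A2) AND (NOT A4 OR A5 OR A3 OR NOT A2) AND (NOT A4 OR A5 OR NOT A3 OR A2) AND (NOT A4 OR NOT A5 OR A3 OR A2) AND (NOT A4 OR NOT A5 OR NOT A3 OR NOT A2)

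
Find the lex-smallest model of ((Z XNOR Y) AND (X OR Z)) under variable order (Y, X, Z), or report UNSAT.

Y=0, X=1, Z=0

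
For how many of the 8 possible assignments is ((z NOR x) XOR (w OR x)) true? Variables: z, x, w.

Satisfying assignments: (0,0,0), (0,1,0), (0,1,1), (1,0,1), (1,1,0), (1,1,1)
Count: 6 out of 8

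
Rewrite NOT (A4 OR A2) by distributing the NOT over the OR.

NOT A4 AND NOT A2
De Morgan's: NOT(OR of terms) = AND of negations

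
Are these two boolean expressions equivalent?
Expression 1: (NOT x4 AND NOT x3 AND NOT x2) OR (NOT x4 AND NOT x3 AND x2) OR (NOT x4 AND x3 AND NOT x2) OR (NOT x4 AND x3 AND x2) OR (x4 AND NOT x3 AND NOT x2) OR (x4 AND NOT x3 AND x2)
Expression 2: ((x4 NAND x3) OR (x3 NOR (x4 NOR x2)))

Yes, they are equivalent — the two output columns agree on all 8 assignments:
x4 | x3 | x2 | Expression 1 | Expression 2
------------------------------------------
0 | 0 | 0 | 1 | 1
0 | 0 | 1 | 1 | 1
0 | 1 | 0 | 1 | 1
0 | 1 | 1 | 1 | 1
1 | 0 | 0 | 1 | 1
1 | 0 | 1 | 1 | 1
1 | 1 | 0 | 0 | 0
1 | 1 | 1 | 0 | 0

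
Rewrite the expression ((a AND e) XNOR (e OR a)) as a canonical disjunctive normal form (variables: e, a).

(NOT e AND NOT a) OR (e AND a)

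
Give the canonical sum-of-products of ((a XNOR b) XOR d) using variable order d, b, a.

Σm(0, 3, 5, 6) = (NOT d AND NOT b AND NOT a) OR (NOT d AND b AND a) OR (d AND NOT b AND a) OR (d AND b AND NOT a)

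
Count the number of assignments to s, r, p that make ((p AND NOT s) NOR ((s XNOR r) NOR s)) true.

Satisfying assignments: (0,0,0), (1,0,0), (1,0,1), (1,1,0), (1,1,1)
Count: 5 out of 8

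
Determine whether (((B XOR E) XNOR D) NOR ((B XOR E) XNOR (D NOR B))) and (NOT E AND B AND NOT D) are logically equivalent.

Yes, they are equivalent — the two output columns agree on all 8 assignments:
E | B | D | Expression 1 | Expression 2
---------------------------------------
0 | 0 | 0 | 0 | 0
0 | 0 | 1 | 0 | 0
0 | 1 | 0 | 1 | 1
0 | 1 | 1 | 0 | 0
1 | 0 | 0 | 0 | 0
1 | 0 | 1 | 0 | 0
1 | 1 | 0 | 0 | 0
1 | 1 | 1 | 0 | 0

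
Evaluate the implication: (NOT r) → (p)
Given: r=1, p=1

Antecedent (NOT r) = 0; consequent (p) = 1.
0 → 1 = 1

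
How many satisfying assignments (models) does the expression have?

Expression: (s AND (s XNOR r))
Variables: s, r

Satisfying assignments: (1,1)
Count: 1 out of 4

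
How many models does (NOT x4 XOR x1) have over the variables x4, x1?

Satisfying assignments: (0,0), (1,1)
Count: 2 out of 4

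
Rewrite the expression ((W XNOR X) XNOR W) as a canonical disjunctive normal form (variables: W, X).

(NOT W AND X) OR (W AND X)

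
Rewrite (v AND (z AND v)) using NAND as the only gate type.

((v NAND ((z NAND v) NAND (z NAND v))) NAND (v NAND ((z NAND v) NAND (z NAND v))))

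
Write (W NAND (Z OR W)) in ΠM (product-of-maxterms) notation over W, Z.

ΠM(2, 3) = (NOT W OR Z) AND (NOT W OR NOT Z)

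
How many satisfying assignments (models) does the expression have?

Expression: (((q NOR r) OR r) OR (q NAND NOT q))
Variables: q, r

Satisfying assignments: (0,0), (0,1), (1,0), (1,1)
Count: 4 out of 4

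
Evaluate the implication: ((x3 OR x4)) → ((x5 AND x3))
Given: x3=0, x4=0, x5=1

Antecedent ((x3 OR x4)) = 0; consequent ((x5 AND x3)) = 0.
0 → 0 = 1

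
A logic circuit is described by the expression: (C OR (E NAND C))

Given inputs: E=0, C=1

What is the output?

Substituting: (1 OR (0 NAND 1))
= 1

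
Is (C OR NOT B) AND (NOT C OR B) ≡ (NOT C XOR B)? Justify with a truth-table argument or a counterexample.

Yes, they are equivalent — the two output columns agree on all 4 assignments:
C | B | Expression 1 | Expression 2
-----------------------------------
0 | 0 | 1 | 1
0 | 1 | 0 | 0
1 | 0 | 0 | 0
1 | 1 | 1 | 1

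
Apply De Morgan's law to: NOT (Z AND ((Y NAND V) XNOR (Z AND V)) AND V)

NOT Z OR NOT ((Y NAND V) XNOR (Z AND V)) OR NOT V
De Morgan's: NOT(AND of terms) = OR of negations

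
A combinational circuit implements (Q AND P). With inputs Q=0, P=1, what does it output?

Substituting: (0 AND 1)
= 0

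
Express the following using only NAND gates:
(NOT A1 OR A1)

(((A1 NAND A1) NAND (A1 NAND A1)) NAND (A1 NAND A1))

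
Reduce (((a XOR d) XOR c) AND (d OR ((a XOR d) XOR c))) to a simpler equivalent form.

By absorption (E AND (E OR v) = E):
= ((a XOR d) XOR c)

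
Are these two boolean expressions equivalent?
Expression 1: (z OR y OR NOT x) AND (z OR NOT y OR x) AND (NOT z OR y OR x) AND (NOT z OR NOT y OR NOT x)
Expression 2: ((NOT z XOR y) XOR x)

Yes, they are equivalent — the two output columns agree on all 8 assignments:
z | y | x | Expression 1 | Expression 2
---------------------------------------
0 | 0 | 0 | 1 | 1
0 | 0 | 1 | 0 | 0
0 | 1 | 0 | 0 | 0
0 | 1 | 1 | 1 | 1
1 | 0 | 0 | 0 | 0
1 | 0 | 1 | 1 | 1
1 | 1 | 0 | 1 | 1
1 | 1 | 1 | 0 | 0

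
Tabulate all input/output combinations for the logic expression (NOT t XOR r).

r | t | Output
--------------
0 | 0 | 1
0 | 1 | 0
1 | 0 | 0
1 | 1 | 1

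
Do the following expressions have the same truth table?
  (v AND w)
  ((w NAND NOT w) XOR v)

No. Counterexample: with v=0, w=0, Expression 1 = 0 but Expression 2 = 1.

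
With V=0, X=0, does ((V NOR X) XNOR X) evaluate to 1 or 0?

Substituting: ((0 NOR 0) XNOR 0)
= 0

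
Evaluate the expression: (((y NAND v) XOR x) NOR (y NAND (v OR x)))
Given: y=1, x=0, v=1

Substituting: (((1 NAND 1) XOR 0) NOR (1 NAND (1 OR 0)))
= 1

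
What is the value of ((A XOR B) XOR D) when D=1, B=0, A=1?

Substituting: ((1 XOR 0) XOR 1)
= 0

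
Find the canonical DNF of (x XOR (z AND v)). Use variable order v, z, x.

(NOT v AND NOT z AND x) OR (NOT v AND z AND x) OR (v AND NOT z AND x) OR (v AND z AND NOT x)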